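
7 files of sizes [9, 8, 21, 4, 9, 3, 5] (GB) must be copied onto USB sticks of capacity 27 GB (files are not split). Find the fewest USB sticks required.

3

Total = 21 + 9 + 9 + 8 + 5 + 4 + 3 = 59 GB.
Lower bound: ⌈59/27⌉ = 3 USB sticks.
A packing using 3 USB sticks:
  USB stick 1: 21 + 5 = 26
  USB stick 2: 9 + 9 + 8 = 26
  USB stick 3: 4 + 3 = 7
This matches the lower bound, so 3 is optimal.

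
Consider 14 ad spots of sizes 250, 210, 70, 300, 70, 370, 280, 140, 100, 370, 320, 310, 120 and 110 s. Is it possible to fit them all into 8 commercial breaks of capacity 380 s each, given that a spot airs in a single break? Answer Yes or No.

Total = 3020 s; ⌈3020/380⌉ = 8.
The bound of 8 does not rule out 8, but exhaustive search shows no assignment into 8 commercial breaks of capacity 380 s exists — the minimum is 9.

No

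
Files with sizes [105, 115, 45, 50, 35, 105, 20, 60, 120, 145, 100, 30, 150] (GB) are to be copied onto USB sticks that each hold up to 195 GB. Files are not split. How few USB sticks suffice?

Total = 150 + 145 + 120 + 115 + 105 + 105 + 100 + 60 + 50 + 45 + 35 + 30 + 20 = 1080 GB.
Lower bound: ⌈1080/195⌉ = 6 USB sticks.
Also, 7 files each exceed 195/2 GB, and no two of those can share a USB stick, so at least 7 USB sticks are needed.
A packing using 7 USB sticks:
  USB stick 1: 150 + 45 = 195
  USB stick 2: 145 + 50 = 195
  USB stick 3: 120 + 60 = 180
  USB stick 4: 115 + 35 + 30 = 180
  USB stick 5: 105 + 20 = 125
  USB stick 6: 105 = 105
  USB stick 7: 100 = 100
This matches the lower bound, so 7 is optimal.

7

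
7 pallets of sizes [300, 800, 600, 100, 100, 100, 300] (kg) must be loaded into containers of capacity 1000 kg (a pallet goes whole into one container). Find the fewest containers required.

3

Total = 800 + 600 + 300 + 300 + 100 + 100 + 100 = 2300 kg.
Lower bound: ⌈2300/1000⌉ = 3 containers.
A packing using 3 containers:
  container 1: 800 + 100 + 100 = 1000
  container 2: 600 + 300 + 100 = 1000
  container 3: 300 = 300
This matches the lower bound, so 3 is optimal.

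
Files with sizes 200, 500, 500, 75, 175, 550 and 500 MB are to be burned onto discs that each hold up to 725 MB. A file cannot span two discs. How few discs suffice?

Total = 550 + 500 + 500 + 500 + 200 + 175 + 75 = 2500 MB.
Lower bound: ⌈2500/725⌉ = 4 discs.
A packing using 4 discs:
  disc 1: 550 + 175 = 725
  disc 2: 500 + 200 = 700
  disc 3: 500 + 75 = 575
  disc 4: 500 = 500
This matches the lower bound, so 4 is optimal.

4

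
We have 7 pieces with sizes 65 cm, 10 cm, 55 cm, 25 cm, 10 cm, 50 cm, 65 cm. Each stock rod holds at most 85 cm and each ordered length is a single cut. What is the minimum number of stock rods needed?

4

Total = 65 + 65 + 55 + 50 + 25 + 10 + 10 = 280 cm.
Lower bound: ⌈280/85⌉ = 4 stock rods.
A packing using 4 stock rods:
  stock rod 1: 65 + 10 + 10 = 85
  stock rod 2: 65 = 65
  stock rod 3: 55 + 25 = 80
  stock rod 4: 50 = 50
This matches the lower bound, so 4 is optimal.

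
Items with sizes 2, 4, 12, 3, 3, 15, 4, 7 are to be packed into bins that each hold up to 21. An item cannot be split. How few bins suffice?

3

Total = 15 + 12 + 7 + 4 + 4 + 3 + 3 + 2 = 50.
Lower bound: ⌈50/21⌉ = 3 bins.
A packing using 3 bins:
  bin 1: 15 + 4 + 2 = 21
  bin 2: 12 + 7 = 19
  bin 3: 4 + 3 + 3 = 10
This matches the lower bound, so 3 is optimal.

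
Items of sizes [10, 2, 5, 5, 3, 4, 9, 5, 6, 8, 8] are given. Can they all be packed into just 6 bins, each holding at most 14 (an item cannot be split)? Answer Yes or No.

Yes

A valid assignment using 5 bins:
  bin 1: 10 + 4 = 14
  bin 2: 9 + 5 = 14
  bin 3: 8 + 6 = 14
  bin 4: 8 + 5 = 13
  bin 5: 5 + 3 + 2 = 10
That uses only 5 ≤ 6, so 6 bins are enough.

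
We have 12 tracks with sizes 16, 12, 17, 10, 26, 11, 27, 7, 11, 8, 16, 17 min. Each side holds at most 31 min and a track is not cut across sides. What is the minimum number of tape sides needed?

7

Total = 27 + 26 + 17 + 17 + 16 + 16 + 12 + 11 + 11 + 10 + 8 + 7 = 178 min.
Lower bound: ⌈178/31⌉ = 6 tape sides.
A packing using 7 tape sides:
  side 1: 27 = 27
  side 2: 26 = 26
  side 3: 17 + 12 = 29
  side 4: 17 + 11 = 28
  side 5: 16 + 11 = 27
  side 6: 16 + 10 = 26
  side 7: 8 + 7 = 15
No arrangement into 6 tape sides stays within capacity, so 7 is optimal.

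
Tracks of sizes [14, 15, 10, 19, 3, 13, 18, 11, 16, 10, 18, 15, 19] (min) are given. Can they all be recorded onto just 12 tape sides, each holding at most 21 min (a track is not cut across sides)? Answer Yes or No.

Yes

A valid assignment using 11 tape sides:
  side 1: 19 = 19
  side 2: 19 = 19
  side 3: 18 + 3 = 21
  side 4: 18 = 18
  side 5: 16 = 16
  side 6: 15 = 15
  side 7: 15 = 15
  side 8: 14 = 14
  side 9: 13 = 13
  side 10: 11 + 10 = 21
  side 11: 10 = 10
That uses only 11 ≤ 12, so 12 tape sides are enough.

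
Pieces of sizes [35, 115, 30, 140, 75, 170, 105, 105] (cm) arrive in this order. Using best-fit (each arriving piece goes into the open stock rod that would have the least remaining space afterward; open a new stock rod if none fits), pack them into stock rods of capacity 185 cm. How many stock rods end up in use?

  35 → stock rod 1 (new)  [load 35/185]
  115 → stock rod 1  [load 150/185]
  30 → stock rod 1  [load 180/185]
  140 → stock rod 2 (new)  [load 140/185]
  75 → stock rod 3 (new)  [load 75/185]
  170 → stock rod 4 (new)  [load 170/185]
  105 → stock rod 3  [load 180/185]
  105 → stock rod 5 (new)  [load 105/185]
5 stock rods opened.

5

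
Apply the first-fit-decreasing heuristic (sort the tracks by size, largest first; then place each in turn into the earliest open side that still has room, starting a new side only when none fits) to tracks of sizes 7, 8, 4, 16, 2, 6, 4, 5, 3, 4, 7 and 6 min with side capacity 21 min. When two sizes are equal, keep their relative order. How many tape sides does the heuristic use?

Sorted descending: 16, 8, 7, 7, 6, 6, 5, 4, 4, 4, 3, 2.
  16 → side 1 (new)  [load 16/21]
  8 → side 2 (new)  [load 8/21]
  7 → side 2  [load 15/21]
  7 → side 3 (new)  [load 7/21]
  6 → side 2  [load 21/21]
  6 → side 3  [load 13/21]
  5 → side 1  [load 21/21]
  4 → side 3  [load 17/21]
  4 → side 3  [load 21/21]
  4 → side 4 (new)  [load 4/21]
  3 → side 4  [load 7/21]
  2 → side 4  [load 9/21]
4 tape sides opened.

4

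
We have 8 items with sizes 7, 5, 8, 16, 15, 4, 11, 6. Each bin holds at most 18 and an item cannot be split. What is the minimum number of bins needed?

Total = 16 + 15 + 11 + 8 + 7 + 6 + 5 + 4 = 72.
Lower bound: ⌈72/18⌉ = 4 bins.
A packing using 5 bins:
  bin 1: 16 = 16
  bin 2: 15 = 15
  bin 3: 11 + 7 = 18
  bin 4: 8 + 6 + 4 = 18
  bin 5: 5 = 5
No arrangement into 4 bins stays within capacity, so 5 is optimal.

5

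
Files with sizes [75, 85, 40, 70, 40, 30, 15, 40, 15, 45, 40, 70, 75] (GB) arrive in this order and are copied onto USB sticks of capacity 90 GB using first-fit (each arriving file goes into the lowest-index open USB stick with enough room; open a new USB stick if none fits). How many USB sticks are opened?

  75 → USB stick 1 (new)  [load 75/90]
  85 → USB stick 2 (new)  [load 85/90]
  40 → USB stick 3 (new)  [load 40/90]
  70 → USB stick 4 (new)  [load 70/90]
  40 → USB stick 3  [load 80/90]
  30 → USB stick 5 (new)  [load 30/90]
  15 → USB stick 1  [load 90/90]
  40 → USB stick 5  [load 70/90]
  15 → USB stick 4  [load 85/90]
  45 → USB stick 6 (new)  [load 45/90]
  40 → USB stick 6  [load 85/90]
  70 → USB stick 7 (new)  [load 70/90]
  75 → USB stick 8 (new)  [load 75/90]
8 USB sticks opened.

8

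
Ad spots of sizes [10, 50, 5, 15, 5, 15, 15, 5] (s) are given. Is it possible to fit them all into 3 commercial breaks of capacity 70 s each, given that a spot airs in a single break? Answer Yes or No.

Yes

A valid assignment using 2 commercial breaks:
  break 1: 50 + 15 + 5 = 70
  break 2: 15 + 15 + 10 + 5 + 5 = 50
That uses only 2 ≤ 3, so 3 commercial breaks are enough.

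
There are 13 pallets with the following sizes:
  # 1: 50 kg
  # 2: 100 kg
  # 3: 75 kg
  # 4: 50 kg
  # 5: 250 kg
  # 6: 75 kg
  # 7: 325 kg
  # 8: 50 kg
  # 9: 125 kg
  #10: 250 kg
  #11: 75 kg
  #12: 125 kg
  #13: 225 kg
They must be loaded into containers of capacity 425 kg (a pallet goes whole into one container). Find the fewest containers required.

Total = 325 + 250 + 250 + 225 + 125 + 125 + 100 + 75 + 75 + 75 + 50 + 50 + 50 = 1775 kg.
Lower bound: ⌈1775/425⌉ = 5 containers.
A packing using 5 containers:
  container 1: 325 + 100 = 425
  container 2: 250 + 125 + 50 = 425
  container 3: 250 + 125 + 50 = 425
  container 4: 225 + 75 + 75 + 50 = 425
  container 5: 75 = 75
This matches the lower bound, so 5 is optimal.

5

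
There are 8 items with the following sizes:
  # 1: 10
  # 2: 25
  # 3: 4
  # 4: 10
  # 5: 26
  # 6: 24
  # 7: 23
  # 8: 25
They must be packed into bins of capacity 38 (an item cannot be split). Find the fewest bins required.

5

Total = 26 + 25 + 25 + 24 + 23 + 10 + 10 + 4 = 147.
Lower bound: ⌈147/38⌉ = 4 bins.
Also, 5 items each exceed 19, and no two of those can share a bin, so at least 5 bins are needed.
A packing using 5 bins:
  bin 1: 26 + 10 = 36
  bin 2: 25 + 10 = 35
  bin 3: 25 + 4 = 29
  bin 4: 24 = 24
  bin 5: 23 = 23
This matches the lower bound, so 5 is optimal.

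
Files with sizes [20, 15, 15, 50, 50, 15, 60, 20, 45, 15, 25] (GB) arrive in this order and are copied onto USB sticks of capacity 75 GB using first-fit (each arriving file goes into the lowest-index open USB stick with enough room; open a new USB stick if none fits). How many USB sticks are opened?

  20 → USB stick 1 (new)  [load 20/75]
  15 → USB stick 1  [load 35/75]
  15 → USB stick 1  [load 50/75]
  50 → USB stick 2 (new)  [load 50/75]
  50 → USB stick 3 (new)  [load 50/75]
  15 → USB stick 1  [load 65/75]
  60 → USB stick 4 (new)  [load 60/75]
  20 → USB stick 2  [load 70/75]
  45 → USB stick 5 (new)  [load 45/75]
  15 → USB stick 3  [load 65/75]
  25 → USB stick 5  [load 70/75]
5 USB sticks opened.

5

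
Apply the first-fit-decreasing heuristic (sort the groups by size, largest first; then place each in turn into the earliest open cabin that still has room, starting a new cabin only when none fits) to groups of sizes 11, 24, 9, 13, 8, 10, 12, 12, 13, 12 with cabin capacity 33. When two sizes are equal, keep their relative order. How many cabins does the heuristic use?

4

Sorted descending: 24, 13, 13, 12, 12, 12, 11, 10, 9, 8.
  24 → cabin 1 (new)  [load 24/33]
  13 → cabin 2 (new)  [load 13/33]
  13 → cabin 2  [load 26/33]
  12 → cabin 3 (new)  [load 12/33]
  12 → cabin 3  [load 24/33]
  12 → cabin 4 (new)  [load 12/33]
  11 → cabin 4  [load 23/33]
  10 → cabin 4  [load 33/33]
  9 → cabin 1  [load 33/33]
  8 → cabin 3  [load 32/33]
4 cabins opened.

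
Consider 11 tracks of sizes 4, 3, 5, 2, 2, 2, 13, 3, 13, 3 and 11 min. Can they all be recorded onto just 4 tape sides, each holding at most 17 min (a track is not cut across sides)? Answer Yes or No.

Yes

A valid assignment using 4 tape sides:
  side 1: 13 + 4 = 17
  side 2: 13 + 3 = 16
  side 3: 11 + 5 = 16
  side 4: 3 + 3 + 2 + 2 + 2 = 12
Every load is within 17 min, so 4 tape sides suffice.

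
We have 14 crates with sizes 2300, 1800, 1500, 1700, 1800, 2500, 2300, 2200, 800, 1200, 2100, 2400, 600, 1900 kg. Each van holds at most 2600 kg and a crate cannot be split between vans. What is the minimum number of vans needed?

Total = 2500 + 2400 + 2300 + 2300 + 2200 + 2100 + 1900 + 1800 + 1800 + 1700 + 1500 + 1200 + 800 + 600 = 25100 kg.
Lower bound: ⌈25100/2600⌉ = 10 vans.
Also, 11 crates each exceed 1300 kg, and no two of those can share a van, so at least 11 vans are needed.
A packing using 12 vans:
  van 1: 2500 = 2500
  van 2: 2400 = 2400
  van 3: 2300 = 2300
  van 4: 2300 = 2300
  van 5: 2200 = 2200
  van 6: 2100 = 2100
  van 7: 1900 + 600 = 2500
  van 8: 1800 + 800 = 2600
  van 9: 1800 = 1800
  van 10: 1700 = 1700
  van 11: 1500 = 1500
  van 12: 1200 = 1200
No arrangement into 11 vans stays within capacity, so 12 is optimal.

12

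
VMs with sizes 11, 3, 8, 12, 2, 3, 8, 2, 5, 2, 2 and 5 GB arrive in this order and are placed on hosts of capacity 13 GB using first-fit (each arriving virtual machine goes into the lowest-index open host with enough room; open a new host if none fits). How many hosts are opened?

5

  11 → host 1 (new)  [load 11/13]
  3 → host 2 (new)  [load 3/13]
  8 → host 2  [load 11/13]
  12 → host 3 (new)  [load 12/13]
  2 → host 1  [load 13/13]
  3 → host 4 (new)  [load 3/13]
  8 → host 4  [load 11/13]
  2 → host 2  [load 13/13]
  5 → host 5 (new)  [load 5/13]
  2 → host 4  [load 13/13]
  2 → host 5  [load 7/13]
  5 → host 5  [load 12/13]
5 hosts opened.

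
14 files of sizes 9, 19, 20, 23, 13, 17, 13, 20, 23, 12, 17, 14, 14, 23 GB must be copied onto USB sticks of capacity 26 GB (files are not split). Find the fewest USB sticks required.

11

Total = 23 + 23 + 23 + 20 + 20 + 19 + 17 + 17 + 14 + 14 + 13 + 13 + 12 + 9 = 237 GB.
Lower bound: ⌈237/26⌉ = 10 USB sticks.
A packing using 11 USB sticks:
  USB stick 1: 23 = 23
  USB stick 2: 23 = 23
  USB stick 3: 23 = 23
  USB stick 4: 20 = 20
  USB stick 5: 20 = 20
  USB stick 6: 19 = 19
  USB stick 7: 17 + 9 = 26
  USB stick 8: 17 = 17
  USB stick 9: 14 + 12 = 26
  USB stick 10: 14 = 14
  USB stick 11: 13 + 13 = 26
No arrangement into 10 USB sticks stays within capacity, so 11 is optimal.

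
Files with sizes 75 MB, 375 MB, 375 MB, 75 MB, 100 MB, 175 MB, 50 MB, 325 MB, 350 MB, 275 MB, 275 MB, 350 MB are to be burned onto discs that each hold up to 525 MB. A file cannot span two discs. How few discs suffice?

Total = 375 + 375 + 350 + 350 + 325 + 275 + 275 + 175 + 100 + 75 + 75 + 50 = 2800 MB.
Lower bound: ⌈2800/525⌉ = 6 discs.
Also, 7 files each exceed 525/2 MB, and no two of those can share a disc, so at least 7 discs are needed.
A packing using 7 discs:
  disc 1: 375 + 100 + 50 = 525
  disc 2: 375 + 75 + 75 = 525
  disc 3: 350 + 175 = 525
  disc 4: 350 = 350
  disc 5: 325 = 325
  disc 6: 275 = 275
  disc 7: 275 = 275
This matches the lower bound, so 7 is optimal.

7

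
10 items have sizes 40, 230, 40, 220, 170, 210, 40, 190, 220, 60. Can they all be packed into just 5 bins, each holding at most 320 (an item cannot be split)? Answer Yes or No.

No

Total = 1420; ⌈1420/320⌉ = 5.
6 items each exceed half the capacity and cannot share a bin, forcing at least 6 bins.
At least 6 bins are required, but only 5 are allowed.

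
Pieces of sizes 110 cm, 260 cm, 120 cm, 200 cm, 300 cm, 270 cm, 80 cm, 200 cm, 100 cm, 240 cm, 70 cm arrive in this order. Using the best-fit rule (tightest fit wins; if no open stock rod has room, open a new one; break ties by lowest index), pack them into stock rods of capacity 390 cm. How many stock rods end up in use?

6

  110 → stock rod 1 (new)  [load 110/390]
  260 → stock rod 1  [load 370/390]
  120 → stock rod 2 (new)  [load 120/390]
  200 → stock rod 2  [load 320/390]
  300 → stock rod 3 (new)  [load 300/390]
  270 → stock rod 4 (new)  [load 270/390]
  80 → stock rod 3  [load 380/390]
  200 → stock rod 5 (new)  [load 200/390]
  100 → stock rod 4  [load 370/390]
  240 → stock rod 6 (new)  [load 240/390]
  70 → stock rod 2  [load 390/390]
6 stock rods opened.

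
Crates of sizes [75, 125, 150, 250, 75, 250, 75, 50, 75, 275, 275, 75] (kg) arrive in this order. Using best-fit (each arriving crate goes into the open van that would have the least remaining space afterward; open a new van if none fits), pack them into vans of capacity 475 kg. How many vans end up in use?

5

  75 → van 1 (new)  [load 75/475]
  125 → van 1  [load 200/475]
  150 → van 1  [load 350/475]
  250 → van 2 (new)  [load 250/475]
  75 → van 1  [load 425/475]
  250 → van 3 (new)  [load 250/475]
  75 → van 2  [load 325/475]
  50 → van 1  [load 475/475]
  75 → van 2  [load 400/475]
  275 → van 4 (new)  [load 275/475]
  275 → van 5 (new)  [load 275/475]
  75 → van 2  [load 475/475]
5 vans opened.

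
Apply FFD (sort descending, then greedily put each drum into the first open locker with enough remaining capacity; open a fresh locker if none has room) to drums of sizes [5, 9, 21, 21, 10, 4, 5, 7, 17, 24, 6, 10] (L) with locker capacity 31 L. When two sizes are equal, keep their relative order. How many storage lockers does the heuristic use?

Sorted descending: 24, 21, 21, 17, 10, 10, 9, 7, 6, 5, 5, 4.
  24 → locker 1 (new)  [load 24/31]
  21 → locker 2 (new)  [load 21/31]
  21 → locker 3 (new)  [load 21/31]
  17 → locker 4 (new)  [load 17/31]
  10 → locker 2  [load 31/31]
  10 → locker 3  [load 31/31]
  9 → locker 4  [load 26/31]
  7 → locker 1  [load 31/31]
  6 → locker 5 (new)  [load 6/31]
  5 → locker 4  [load 31/31]
  5 → locker 5  [load 11/31]
  4 → locker 5  [load 15/31]
5 storage lockers opened.

5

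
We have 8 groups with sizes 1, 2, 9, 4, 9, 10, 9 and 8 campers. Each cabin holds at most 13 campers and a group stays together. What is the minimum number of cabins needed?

5

Total = 10 + 9 + 9 + 9 + 8 + 4 + 2 + 1 = 52 campers.
Lower bound: ⌈52/13⌉ = 4 cabins.
Also, 5 groups each exceed 13/2 campers, and no two of those can share a cabin, so at least 5 cabins are needed.
A packing using 5 cabins:
  cabin 1: 10 + 2 + 1 = 13
  cabin 2: 9 + 4 = 13
  cabin 3: 9 = 9
  cabin 4: 9 = 9
  cabin 5: 8 = 8
This matches the lower bound, so 5 is optimal.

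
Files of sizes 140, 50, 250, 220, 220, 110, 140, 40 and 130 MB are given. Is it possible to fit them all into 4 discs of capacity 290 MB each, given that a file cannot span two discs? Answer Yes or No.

No

Total = 1300 MB; ⌈1300/290⌉ = 5.
At least 5 discs are required, but only 4 are allowed.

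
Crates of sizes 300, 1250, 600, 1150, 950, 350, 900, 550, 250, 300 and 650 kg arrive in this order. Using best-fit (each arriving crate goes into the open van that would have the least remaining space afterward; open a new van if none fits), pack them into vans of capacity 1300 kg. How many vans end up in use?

  300 → van 1 (new)  [load 300/1300]
  1250 → van 2 (new)  [load 1250/1300]
  600 → van 1  [load 900/1300]
  1150 → van 3 (new)  [load 1150/1300]
  950 → van 4 (new)  [load 950/1300]
  350 → van 4  [load 1300/1300]
  900 → van 5 (new)  [load 900/1300]
  550 → van 6 (new)  [load 550/1300]
  250 → van 1  [load 1150/1300]
  300 → van 5  [load 1200/1300]
  650 → van 6  [load 1200/1300]
6 vans opened.

6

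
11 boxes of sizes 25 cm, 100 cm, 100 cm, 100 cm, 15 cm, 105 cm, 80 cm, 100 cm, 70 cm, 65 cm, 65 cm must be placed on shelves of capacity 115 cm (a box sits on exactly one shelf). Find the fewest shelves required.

9

Total = 105 + 100 + 100 + 100 + 100 + 80 + 70 + 65 + 65 + 25 + 15 = 825 cm.
Lower bound: ⌈825/115⌉ = 8 shelves.
Also, 9 boxes each exceed 115/2 cm, and no two of those can share a shelf, so at least 9 shelves are needed.
A packing using 9 shelves:
  shelf 1: 105 = 105
  shelf 2: 100 + 15 = 115
  shelf 3: 100 = 100
  shelf 4: 100 = 100
  shelf 5: 100 = 100
  shelf 6: 80 + 25 = 105
  shelf 7: 70 = 70
  shelf 8: 65 = 65
  shelf 9: 65 = 65
This matches the lower bound, so 9 is optimal.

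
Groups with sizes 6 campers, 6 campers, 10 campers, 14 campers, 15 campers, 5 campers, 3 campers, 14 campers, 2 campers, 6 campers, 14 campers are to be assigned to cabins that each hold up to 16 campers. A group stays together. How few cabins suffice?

Total = 15 + 14 + 14 + 14 + 10 + 6 + 6 + 6 + 5 + 3 + 2 = 95 campers.
Lower bound: ⌈95/16⌉ = 6 cabins.
A packing using 7 cabins:
  cabin 1: 15 = 15
  cabin 2: 14 + 2 = 16
  cabin 3: 14 = 14
  cabin 4: 14 = 14
  cabin 5: 10 + 6 = 16
  cabin 6: 6 + 6 + 3 = 15
  cabin 7: 5 = 5
No arrangement into 6 cabins stays within capacity, so 7 is optimal.

7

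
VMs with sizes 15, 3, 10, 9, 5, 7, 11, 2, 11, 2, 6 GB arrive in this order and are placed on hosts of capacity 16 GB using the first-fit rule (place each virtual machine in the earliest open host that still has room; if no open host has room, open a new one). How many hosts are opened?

6

  15 → host 1 (new)  [load 15/16]
  3 → host 2 (new)  [load 3/16]
  10 → host 2  [load 13/16]
  9 → host 3 (new)  [load 9/16]
  5 → host 3  [load 14/16]
  7 → host 4 (new)  [load 7/16]
  11 → host 5 (new)  [load 11/16]
  2 → host 2  [load 15/16]
  11 → host 6 (new)  [load 11/16]
  2 → host 3  [load 16/16]
  6 → host 4  [load 13/16]
6 hosts opened.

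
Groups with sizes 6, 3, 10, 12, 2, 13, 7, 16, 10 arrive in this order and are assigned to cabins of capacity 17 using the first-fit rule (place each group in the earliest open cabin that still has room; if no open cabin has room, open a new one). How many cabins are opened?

6

  6 → cabin 1 (new)  [load 6/17]
  3 → cabin 1  [load 9/17]
  10 → cabin 2 (new)  [load 10/17]
  12 → cabin 3 (new)  [load 12/17]
  2 → cabin 1  [load 11/17]
  13 → cabin 4 (new)  [load 13/17]
  7 → cabin 2  [load 17/17]
  16 → cabin 5 (new)  [load 16/17]
  10 → cabin 6 (new)  [load 10/17]
6 cabins opened.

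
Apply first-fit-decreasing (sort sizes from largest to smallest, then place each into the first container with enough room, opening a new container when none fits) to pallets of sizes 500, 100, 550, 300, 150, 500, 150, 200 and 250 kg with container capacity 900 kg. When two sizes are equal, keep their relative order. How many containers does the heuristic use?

4

Sorted descending: 550, 500, 500, 300, 250, 200, 150, 150, 100.
  550 → container 1 (new)  [load 550/900]
  500 → container 2 (new)  [load 500/900]
  500 → container 3 (new)  [load 500/900]
  300 → container 1  [load 850/900]
  250 → container 2  [load 750/900]
  200 → container 3  [load 700/900]
  150 → container 2  [load 900/900]
  150 → container 3  [load 850/900]
  100 → container 4 (new)  [load 100/900]
4 containers opened.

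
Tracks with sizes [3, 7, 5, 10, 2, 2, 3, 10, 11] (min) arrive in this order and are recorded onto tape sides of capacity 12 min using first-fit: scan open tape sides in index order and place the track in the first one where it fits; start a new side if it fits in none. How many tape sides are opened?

  3 → side 1 (new)  [load 3/12]
  7 → side 1  [load 10/12]
  5 → side 2 (new)  [load 5/12]
  10 → side 3 (new)  [load 10/12]
  2 → side 1  [load 12/12]
  2 → side 2  [load 7/12]
  3 → side 2  [load 10/12]
  10 → side 4 (new)  [load 10/12]
  11 → side 5 (new)  [load 11/12]
5 tape sides opened.

5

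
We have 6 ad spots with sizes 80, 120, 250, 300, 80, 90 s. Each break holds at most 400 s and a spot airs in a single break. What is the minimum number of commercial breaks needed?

Total = 300 + 250 + 120 + 90 + 80 + 80 = 920 s.
Lower bound: ⌈920/400⌉ = 3 commercial breaks.
A packing using 3 commercial breaks:
  break 1: 300 + 90 = 390
  break 2: 250 + 120 = 370
  break 3: 80 + 80 = 160
This matches the lower bound, so 3 is optimal.

3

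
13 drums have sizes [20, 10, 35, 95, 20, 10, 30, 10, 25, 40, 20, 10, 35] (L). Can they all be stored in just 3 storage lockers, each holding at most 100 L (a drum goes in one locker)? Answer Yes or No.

No

Total = 360 L; ⌈360/100⌉ = 4.
At least 4 storage lockers are required, but only 3 are allowed.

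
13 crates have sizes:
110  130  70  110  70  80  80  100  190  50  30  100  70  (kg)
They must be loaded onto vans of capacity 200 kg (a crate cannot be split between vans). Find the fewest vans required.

Total = 190 + 130 + 110 + 110 + 100 + 100 + 80 + 80 + 70 + 70 + 70 + 50 + 30 = 1190 kg.
Lower bound: ⌈1190/200⌉ = 6 vans.
A packing using 7 vans:
  van 1: 190 = 190
  van 2: 130 + 70 = 200
  van 3: 110 + 80 = 190
  van 4: 110 + 80 = 190
  van 5: 100 + 100 = 200
  van 6: 70 + 70 + 50 = 190
  van 7: 30 = 30
No arrangement into 6 vans stays within capacity, so 7 is optimal.

7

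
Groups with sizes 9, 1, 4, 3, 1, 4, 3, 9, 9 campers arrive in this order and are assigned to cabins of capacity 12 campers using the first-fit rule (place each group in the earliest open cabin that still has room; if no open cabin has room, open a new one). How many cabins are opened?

  9 → cabin 1 (new)  [load 9/12]
  1 → cabin 1  [load 10/12]
  4 → cabin 2 (new)  [load 4/12]
  3 → cabin 2  [load 7/12]
  1 → cabin 1  [load 11/12]
  4 → cabin 2  [load 11/12]
  3 → cabin 3 (new)  [load 3/12]
  9 → cabin 3  [load 12/12]
  9 → cabin 4 (new)  [load 9/12]
4 cabins opened.

4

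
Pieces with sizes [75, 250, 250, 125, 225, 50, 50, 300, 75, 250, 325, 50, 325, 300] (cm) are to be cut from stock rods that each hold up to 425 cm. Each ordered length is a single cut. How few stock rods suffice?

Total = 325 + 325 + 300 + 300 + 250 + 250 + 250 + 225 + 125 + 75 + 75 + 50 + 50 + 50 = 2650 cm.
Lower bound: ⌈2650/425⌉ = 7 stock rods.
Also, 8 pieces each exceed 425/2 cm, and no two of those can share a stock rod, so at least 8 stock rods are needed.
A packing using 8 stock rods:
  stock rod 1: 325 + 75 = 400
  stock rod 2: 325 + 75 = 400
  stock rod 3: 300 + 125 = 425
  stock rod 4: 300 + 50 + 50 = 400
  stock rod 5: 250 + 50 = 300
  stock rod 6: 250 = 250
  stock rod 7: 250 = 250
  stock rod 8: 225 = 225
This matches the lower bound, so 8 is optimal.

8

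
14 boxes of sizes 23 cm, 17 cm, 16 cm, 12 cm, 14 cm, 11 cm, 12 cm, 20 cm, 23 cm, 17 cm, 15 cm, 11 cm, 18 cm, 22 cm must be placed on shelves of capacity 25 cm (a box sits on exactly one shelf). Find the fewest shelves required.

Total = 23 + 23 + 22 + 20 + 18 + 17 + 17 + 16 + 15 + 14 + 12 + 12 + 11 + 11 = 231 cm.
Lower bound: ⌈231/25⌉ = 10 shelves.
A packing using 12 shelves:
  shelf 1: 23 = 23
  shelf 2: 23 = 23
  shelf 3: 22 = 22
  shelf 4: 20 = 20
  shelf 5: 18 = 18
  shelf 6: 17 = 17
  shelf 7: 17 = 17
  shelf 8: 16 = 16
  shelf 9: 15 = 15
  shelf 10: 14 + 11 = 25
  shelf 11: 12 + 12 = 24
  shelf 12: 11 = 11
No arrangement into 11 shelves stays within capacity, so 12 is optimal.

12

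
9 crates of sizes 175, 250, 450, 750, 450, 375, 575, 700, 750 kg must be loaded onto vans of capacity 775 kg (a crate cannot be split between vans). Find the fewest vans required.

Total = 750 + 750 + 700 + 575 + 450 + 450 + 375 + 250 + 175 = 4475 kg.
Lower bound: ⌈4475/775⌉ = 6 vans.
A packing using 7 vans:
  van 1: 750 = 750
  van 2: 750 = 750
  van 3: 700 = 700
  van 4: 575 + 175 = 750
  van 5: 450 + 250 = 700
  van 6: 450 = 450
  van 7: 375 = 375
No arrangement into 6 vans stays within capacity, so 7 is optimal.

7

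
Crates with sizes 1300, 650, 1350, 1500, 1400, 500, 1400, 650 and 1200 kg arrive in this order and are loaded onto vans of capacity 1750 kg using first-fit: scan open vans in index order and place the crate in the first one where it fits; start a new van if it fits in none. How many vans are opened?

8

  1300 → van 1 (new)  [load 1300/1750]
  650 → van 2 (new)  [load 650/1750]
  1350 → van 3 (new)  [load 1350/1750]
  1500 → van 4 (new)  [load 1500/1750]
  1400 → van 5 (new)  [load 1400/1750]
  500 → van 2  [load 1150/1750]
  1400 → van 6 (new)  [load 1400/1750]
  650 → van 7 (new)  [load 650/1750]
  1200 → van 8 (new)  [load 1200/1750]
8 vans opened.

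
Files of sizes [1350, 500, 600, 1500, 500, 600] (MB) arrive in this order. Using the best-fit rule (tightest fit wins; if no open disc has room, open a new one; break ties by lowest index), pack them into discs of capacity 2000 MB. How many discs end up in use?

3

  1350 → disc 1 (new)  [load 1350/2000]
  500 → disc 1  [load 1850/2000]
  600 → disc 2 (new)  [load 600/2000]
  1500 → disc 3 (new)  [load 1500/2000]
  500 → disc 3  [load 2000/2000]
  600 → disc 2  [load 1200/2000]
3 discs opened.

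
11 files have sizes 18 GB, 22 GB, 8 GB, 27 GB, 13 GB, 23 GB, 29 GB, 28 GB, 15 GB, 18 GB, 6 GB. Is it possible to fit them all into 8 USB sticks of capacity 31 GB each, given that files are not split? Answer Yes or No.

A valid assignment using 8 USB sticks:
  USB stick 1: 29 = 29
  USB stick 2: 28 = 28
  USB stick 3: 27 = 27
  USB stick 4: 23 + 8 = 31
  USB stick 5: 22 + 6 = 28
  USB stick 6: 18 + 13 = 31
  USB stick 7: 18 = 18
  USB stick 8: 15 = 15
Every load is within 31 GB, so 8 USB sticks suffice.

Yes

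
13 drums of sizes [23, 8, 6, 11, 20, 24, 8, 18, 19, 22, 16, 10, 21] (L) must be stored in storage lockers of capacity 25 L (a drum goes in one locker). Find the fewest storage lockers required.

Total = 24 + 23 + 22 + 21 + 20 + 19 + 18 + 16 + 11 + 10 + 8 + 8 + 6 = 206 L.
Lower bound: ⌈206/25⌉ = 9 storage lockers.
A packing using 10 storage lockers:
  locker 1: 24 = 24
  locker 2: 23 = 23
  locker 3: 22 = 22
  locker 4: 21 = 21
  locker 5: 20 = 20
  locker 6: 19 + 6 = 25
  locker 7: 18 = 18
  locker 8: 16 + 8 = 24
  locker 9: 11 + 10 = 21
  locker 10: 8 = 8
No arrangement into 9 storage lockers stays within capacity, so 10 is optimal.

10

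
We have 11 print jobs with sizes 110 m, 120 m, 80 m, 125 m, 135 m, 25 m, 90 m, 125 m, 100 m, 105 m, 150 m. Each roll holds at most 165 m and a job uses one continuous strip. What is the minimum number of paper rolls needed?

Total = 150 + 135 + 125 + 125 + 120 + 110 + 105 + 100 + 90 + 80 + 25 = 1165 m.
Lower bound: ⌈1165/165⌉ = 8 paper rolls.
Also, 9 print jobs each exceed 165/2 m, and no two of those can share a roll, so at least 9 paper rolls are needed.
A packing using 10 paper rolls:
  roll 1: 150 = 150
  roll 2: 135 + 25 = 160
  roll 3: 125 = 125
  roll 4: 125 = 125
  roll 5: 120 = 120
  roll 6: 110 = 110
  roll 7: 105 = 105
  roll 8: 100 = 100
  roll 9: 90 = 90
  roll 10: 80 = 80
No arrangement into 9 paper rolls stays within capacity, so 10 is optimal.

10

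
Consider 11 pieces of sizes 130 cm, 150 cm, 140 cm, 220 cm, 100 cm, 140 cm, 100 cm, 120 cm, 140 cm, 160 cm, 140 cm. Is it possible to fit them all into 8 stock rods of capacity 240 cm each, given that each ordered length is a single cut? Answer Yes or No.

No

Total = 1540 cm; ⌈1540/240⌉ = 7.
8 pieces each exceed half the capacity and cannot share a stock rod, forcing at least 8 stock rods.
The bound of 8 does not rule out 8, but exhaustive search shows no assignment into 8 stock rods of capacity 240 cm exists — the minimum is 9.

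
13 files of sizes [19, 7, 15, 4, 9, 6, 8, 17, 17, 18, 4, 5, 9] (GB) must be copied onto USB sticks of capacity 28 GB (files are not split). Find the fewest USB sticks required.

5

Total = 19 + 18 + 17 + 17 + 15 + 9 + 9 + 8 + 7 + 6 + 5 + 4 + 4 = 138 GB.
Lower bound: ⌈138/28⌉ = 5 USB sticks.
A packing using 5 USB sticks:
  USB stick 1: 19 + 9 = 28
  USB stick 2: 18 + 9 = 27
  USB stick 3: 17 + 7 + 4 = 28
  USB stick 4: 17 + 6 + 5 = 28
  USB stick 5: 15 + 8 + 4 = 27
This matches the lower bound, so 5 is optimal.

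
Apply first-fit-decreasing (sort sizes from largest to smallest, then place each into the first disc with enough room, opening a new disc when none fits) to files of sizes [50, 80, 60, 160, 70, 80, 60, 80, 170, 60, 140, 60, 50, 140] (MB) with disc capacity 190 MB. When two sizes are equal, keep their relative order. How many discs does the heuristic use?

8

Sorted descending: 170, 160, 140, 140, 80, 80, 80, 70, 60, 60, 60, 60, 50, 50.
  170 → disc 1 (new)  [load 170/190]
  160 → disc 2 (new)  [load 160/190]
  140 → disc 3 (new)  [load 140/190]
  140 → disc 4 (new)  [load 140/190]
  80 → disc 5 (new)  [load 80/190]
  80 → disc 5  [load 160/190]
  80 → disc 6 (new)  [load 80/190]
  70 → disc 6  [load 150/190]
  60 → disc 7 (new)  [load 60/190]
  60 → disc 7  [load 120/190]
  60 → disc 7  [load 180/190]
  60 → disc 8 (new)  [load 60/190]
  50 → disc 3  [load 190/190]
  50 → disc 4  [load 190/190]
8 discs opened.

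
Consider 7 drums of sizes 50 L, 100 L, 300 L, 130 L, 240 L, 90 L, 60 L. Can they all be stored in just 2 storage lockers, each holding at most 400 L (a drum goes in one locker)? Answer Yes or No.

Total = 970 L; ⌈970/400⌉ = 3.
At least 3 storage lockers are required, but only 2 are allowed.

No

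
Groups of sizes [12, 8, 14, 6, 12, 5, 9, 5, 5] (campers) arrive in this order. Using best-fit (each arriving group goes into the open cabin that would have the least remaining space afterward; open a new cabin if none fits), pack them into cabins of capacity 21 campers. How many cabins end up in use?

  12 → cabin 1 (new)  [load 12/21]
  8 → cabin 1  [load 20/21]
  14 → cabin 2 (new)  [load 14/21]
  6 → cabin 2  [load 20/21]
  12 → cabin 3 (new)  [load 12/21]
  5 → cabin 3  [load 17/21]
  9 → cabin 4 (new)  [load 9/21]
  5 → cabin 4  [load 14/21]
  5 → cabin 4  [load 19/21]
4 cabins opened.

4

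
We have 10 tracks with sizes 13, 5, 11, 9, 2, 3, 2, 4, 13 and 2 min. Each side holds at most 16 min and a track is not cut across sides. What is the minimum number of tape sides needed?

Total = 13 + 13 + 11 + 9 + 5 + 4 + 3 + 2 + 2 + 2 = 64 min.
Lower bound: ⌈64/16⌉ = 4 tape sides.
A packing using 5 tape sides:
  side 1: 13 + 3 = 16
  side 2: 13 + 2 = 15
  side 3: 11 + 5 = 16
  side 4: 9 + 4 + 2 = 15
  side 5: 2 = 2
No arrangement into 4 tape sides stays within capacity, so 5 is optimal.

5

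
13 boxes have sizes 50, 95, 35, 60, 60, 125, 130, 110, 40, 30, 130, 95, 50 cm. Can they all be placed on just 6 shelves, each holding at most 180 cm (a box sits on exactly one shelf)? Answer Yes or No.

A valid assignment using 6 shelves:
  shelf 1: 130 + 50 = 180
  shelf 2: 130 + 50 = 180
  shelf 3: 125 + 40 = 165
  shelf 4: 110 + 60 = 170
  shelf 5: 95 + 60 = 155
  shelf 6: 95 + 35 + 30 = 160
Every load is within 180 cm, so 6 shelves suffice.

Yes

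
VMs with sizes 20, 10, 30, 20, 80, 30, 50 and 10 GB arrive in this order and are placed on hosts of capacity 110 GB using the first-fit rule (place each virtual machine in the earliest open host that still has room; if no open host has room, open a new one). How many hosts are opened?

3

  20 → host 1 (new)  [load 20/110]
  10 → host 1  [load 30/110]
  30 → host 1  [load 60/110]
  20 → host 1  [load 80/110]
  80 → host 2 (new)  [load 80/110]
  30 → host 1  [load 110/110]
  50 → host 3 (new)  [load 50/110]
  10 → host 2  [load 90/110]
3 hosts opened.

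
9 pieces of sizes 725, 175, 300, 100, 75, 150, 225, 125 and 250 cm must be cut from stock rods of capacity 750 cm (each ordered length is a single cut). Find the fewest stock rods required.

3

Total = 725 + 300 + 250 + 225 + 175 + 150 + 125 + 100 + 75 = 2125 cm.
Lower bound: ⌈2125/750⌉ = 3 stock rods.
A packing using 3 stock rods:
  stock rod 1: 725 = 725
  stock rod 2: 300 + 250 + 175 = 725
  stock rod 3: 225 + 150 + 125 + 100 + 75 = 675
This matches the lower bound, so 3 is optimal.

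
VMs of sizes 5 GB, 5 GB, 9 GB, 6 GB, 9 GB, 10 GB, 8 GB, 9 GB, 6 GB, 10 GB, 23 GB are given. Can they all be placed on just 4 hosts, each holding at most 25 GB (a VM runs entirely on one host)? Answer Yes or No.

Total = 100 GB; ⌈100/25⌉ = 4.
The bound of 4 does not rule out 4, but exhaustive search shows no assignment into 4 hosts of capacity 25 GB exists — the minimum is 5.

No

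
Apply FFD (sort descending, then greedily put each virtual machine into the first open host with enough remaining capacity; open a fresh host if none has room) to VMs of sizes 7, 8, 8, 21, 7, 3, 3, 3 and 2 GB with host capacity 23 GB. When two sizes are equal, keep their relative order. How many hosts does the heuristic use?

3

Sorted descending: 21, 8, 8, 7, 7, 3, 3, 3, 2.
  21 → host 1 (new)  [load 21/23]
  8 → host 2 (new)  [load 8/23]
  8 → host 2  [load 16/23]
  7 → host 2  [load 23/23]
  7 → host 3 (new)  [load 7/23]
  3 → host 3  [load 10/23]
  3 → host 3  [load 13/23]
  3 → host 3  [load 16/23]
  2 → host 1  [load 23/23]
3 hosts opened.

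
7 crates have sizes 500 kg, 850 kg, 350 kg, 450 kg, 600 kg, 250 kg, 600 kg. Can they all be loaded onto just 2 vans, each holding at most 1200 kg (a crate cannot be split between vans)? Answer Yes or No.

Total = 3600 kg; ⌈3600/1200⌉ = 3.
At least 3 vans are required, but only 2 are allowed.

No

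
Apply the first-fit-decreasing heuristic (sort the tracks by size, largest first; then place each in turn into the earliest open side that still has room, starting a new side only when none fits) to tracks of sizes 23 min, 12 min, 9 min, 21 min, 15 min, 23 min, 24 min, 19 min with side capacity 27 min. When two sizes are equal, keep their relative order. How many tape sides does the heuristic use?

7

Sorted descending: 24, 23, 23, 21, 19, 15, 12, 9.
  24 → side 1 (new)  [load 24/27]
  23 → side 2 (new)  [load 23/27]
  23 → side 3 (new)  [load 23/27]
  21 → side 4 (new)  [load 21/27]
  19 → side 5 (new)  [load 19/27]
  15 → side 6 (new)  [load 15/27]
  12 → side 6  [load 27/27]
  9 → side 7 (new)  [load 9/27]
7 tape sides opened.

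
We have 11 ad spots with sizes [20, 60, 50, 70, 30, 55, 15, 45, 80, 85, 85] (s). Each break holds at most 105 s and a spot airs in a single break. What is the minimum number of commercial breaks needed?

Total = 85 + 85 + 80 + 70 + 60 + 55 + 50 + 45 + 30 + 20 + 15 = 595 s.
Lower bound: ⌈595/105⌉ = 6 commercial breaks.
A packing using 6 commercial breaks:
  break 1: 85 + 20 = 105
  break 2: 85 + 15 = 100
  break 3: 80 = 80
  break 4: 70 + 30 = 100
  break 5: 60 + 45 = 105
  break 6: 55 + 50 = 105
This matches the lower bound, so 6 is optimal.

6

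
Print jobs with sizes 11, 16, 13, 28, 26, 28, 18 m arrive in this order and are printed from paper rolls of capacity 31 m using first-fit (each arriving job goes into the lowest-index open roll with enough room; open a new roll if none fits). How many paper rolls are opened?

  11 → roll 1 (new)  [load 11/31]
  16 → roll 1  [load 27/31]
  13 → roll 2 (new)  [load 13/31]
  28 → roll 3 (new)  [load 28/31]
  26 → roll 4 (new)  [load 26/31]
  28 → roll 5 (new)  [load 28/31]
  18 → roll 2  [load 31/31]
5 paper rolls opened.

5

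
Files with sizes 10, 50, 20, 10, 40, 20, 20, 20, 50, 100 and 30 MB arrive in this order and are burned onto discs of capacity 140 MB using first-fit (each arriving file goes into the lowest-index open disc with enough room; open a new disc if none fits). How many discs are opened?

  10 → disc 1 (new)  [load 10/140]
  50 → disc 1  [load 60/140]
  20 → disc 1  [load 80/140]
  10 → disc 1  [load 90/140]
  40 → disc 1  [load 130/140]
  20 → disc 2 (new)  [load 20/140]
  20 → disc 2  [load 40/140]
  20 → disc 2  [load 60/140]
  50 → disc 2  [load 110/140]
  100 → disc 3 (new)  [load 100/140]
  30 → disc 2  [load 140/140]
3 discs opened.

3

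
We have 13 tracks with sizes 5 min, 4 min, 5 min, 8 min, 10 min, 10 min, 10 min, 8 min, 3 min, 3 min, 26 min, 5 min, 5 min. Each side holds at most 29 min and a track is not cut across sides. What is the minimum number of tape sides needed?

Total = 26 + 10 + 10 + 10 + 8 + 8 + 5 + 5 + 5 + 5 + 4 + 3 + 3 = 102 min.
Lower bound: ⌈102/29⌉ = 4 tape sides.
A packing using 4 tape sides:
  side 1: 26 + 3 = 29
  side 2: 10 + 10 + 8 = 28
  side 3: 10 + 8 + 5 + 5 = 28
  side 4: 5 + 5 + 4 + 3 = 17
This matches the lower bound, so 4 is optimal.

4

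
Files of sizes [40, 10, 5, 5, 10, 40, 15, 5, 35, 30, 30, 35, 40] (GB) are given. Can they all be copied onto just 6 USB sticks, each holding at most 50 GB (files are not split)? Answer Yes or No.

Total = 300 GB; ⌈300/50⌉ = 6.
7 files each exceed half the capacity and cannot share a USB stick, forcing at least 7 USB sticks.
At least 7 USB sticks are required, but only 6 are allowed.

No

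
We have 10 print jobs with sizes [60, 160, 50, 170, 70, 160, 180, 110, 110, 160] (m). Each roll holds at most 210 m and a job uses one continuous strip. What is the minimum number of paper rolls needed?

7

Total = 180 + 170 + 160 + 160 + 160 + 110 + 110 + 70 + 60 + 50 = 1230 m.
Lower bound: ⌈1230/210⌉ = 6 paper rolls.
Also, 7 print jobs each exceed 105 m, and no two of those can share a roll, so at least 7 paper rolls are needed.
A packing using 7 paper rolls:
  roll 1: 180 = 180
  roll 2: 170 = 170
  roll 3: 160 + 50 = 210
  roll 4: 160 = 160
  roll 5: 160 = 160
  roll 6: 110 + 70 = 180
  roll 7: 110 + 60 = 170
This matches the lower bound, so 7 is optimal.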